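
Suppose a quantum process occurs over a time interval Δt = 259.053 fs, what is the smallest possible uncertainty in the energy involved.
1.270 meV

Using the energy-time uncertainty principle:
ΔEΔt ≥ ℏ/2

The minimum uncertainty in energy is:
ΔE_min = ℏ/(2Δt)
ΔE_min = (1.055e-34 J·s) / (2 × 2.591e-13 s)
ΔE_min = 2.035e-22 J = 1.270 meV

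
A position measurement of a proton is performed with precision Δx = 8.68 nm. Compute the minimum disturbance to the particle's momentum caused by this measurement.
6.075 × 10^-27 kg·m/s

The uncertainty principle implies that measuring position disturbs momentum:
ΔxΔp ≥ ℏ/2

When we measure position with precision Δx, we necessarily introduce a momentum uncertainty:
Δp ≥ ℏ/(2Δx)
Δp_min = (1.055e-34 J·s) / (2 × 8.680e-09 m)
Δp_min = 6.075e-27 kg·m/s

The more precisely we measure position, the greater the momentum disturbance.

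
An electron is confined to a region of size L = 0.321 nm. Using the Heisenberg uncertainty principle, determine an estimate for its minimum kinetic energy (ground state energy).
92.438 meV

Using the uncertainty principle to estimate ground state energy:

1. The position uncertainty is approximately the confinement size:
   Δx ≈ L = 3.210e-10 m

2. From ΔxΔp ≥ ℏ/2, the minimum momentum uncertainty is:
   Δp ≈ ℏ/(2L) = 1.643e-25 kg·m/s

3. The kinetic energy is approximately:
   KE ≈ (Δp)²/(2m) = (1.643e-25)²/(2 × 9.109e-31 kg)
   KE ≈ 1.481e-20 J = 92.438 meV

This is an order-of-magnitude estimate of the ground state energy.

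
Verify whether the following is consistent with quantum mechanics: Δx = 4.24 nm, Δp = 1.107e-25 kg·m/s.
Yes, it satisfies the uncertainty principle.

Calculate the product ΔxΔp:
ΔxΔp = (4.240e-09 m) × (1.107e-25 kg·m/s)
ΔxΔp = 4.694e-34 J·s

Compare to the minimum allowed value ℏ/2:
ℏ/2 = 5.273e-35 J·s

Since ΔxΔp = 4.694e-34 J·s ≥ 5.273e-35 J·s = ℏ/2,
the measurement satisfies the uncertainty principle.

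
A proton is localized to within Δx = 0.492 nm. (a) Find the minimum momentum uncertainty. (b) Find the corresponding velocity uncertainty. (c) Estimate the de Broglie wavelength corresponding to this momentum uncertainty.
(a) Δp_min = 1.072 × 10^-25 kg·m/s
(b) Δv_min = 64.074 m/s
(c) λ_dB = 6.183 nm

Step-by-step:

(a) From the uncertainty principle:
Δp_min = ℏ/(2Δx) = (1.055e-34 J·s)/(2 × 4.920e-10 m) = 1.072e-25 kg·m/s

(b) The velocity uncertainty:
Δv = Δp/m = (1.072e-25 kg·m/s)/(1.673e-27 kg) = 6.407e+01 m/s = 64.074 m/s

(c) The de Broglie wavelength for this momentum:
λ = h/p = (6.626e-34 J·s)/(1.072e-25 kg·m/s) = 6.183e-09 m = 6.183 nm

Note: The de Broglie wavelength is comparable to the localization size, as expected from wave-particle duality.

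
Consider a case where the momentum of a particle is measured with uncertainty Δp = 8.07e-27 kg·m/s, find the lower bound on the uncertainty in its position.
6.534 nm

Using the Heisenberg uncertainty principle:
ΔxΔp ≥ ℏ/2

The minimum uncertainty in position is:
Δx_min = ℏ/(2Δp)
Δx_min = (1.055e-34 J·s) / (2 × 8.070e-27 kg·m/s)
Δx_min = 6.534e-09 m = 6.534 nm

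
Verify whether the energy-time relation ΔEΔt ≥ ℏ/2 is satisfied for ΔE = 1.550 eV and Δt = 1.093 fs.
Yes, it satisfies the uncertainty relation.

Calculate the product ΔEΔt:
ΔE = 1.550 eV = 2.483e-19 J
ΔEΔt = (2.483e-19 J) × (1.093e-15 s)
ΔEΔt = 2.714e-34 J·s

Compare to the minimum allowed value ℏ/2:
ℏ/2 = 5.273e-35 J·s

Since ΔEΔt = 2.714e-34 J·s ≥ 5.273e-35 J·s = ℏ/2,
this satisfies the uncertainty relation.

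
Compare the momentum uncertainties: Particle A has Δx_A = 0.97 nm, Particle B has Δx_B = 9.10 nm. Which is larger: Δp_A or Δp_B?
Particle A has the larger minimum momentum uncertainty, by a factor of 9.38.

For each particle, the minimum momentum uncertainty is Δp_min = ℏ/(2Δx):

Particle A: Δp_A = ℏ/(2×9.700e-10 m) = 5.436e-26 kg·m/s
Particle B: Δp_B = ℏ/(2×9.100e-09 m) = 5.794e-27 kg·m/s

Ratio: Δp_A/Δp_B = 9.38

Since Δp_min ∝ 1/Δx, the particle with smaller position uncertainty (A) has larger momentum uncertainty.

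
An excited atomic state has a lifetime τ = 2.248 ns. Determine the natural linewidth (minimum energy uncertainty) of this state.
146.399 neV

Using the energy-time uncertainty principle:
ΔEΔt ≥ ℏ/2

The lifetime τ represents the time uncertainty Δt.
The natural linewidth (minimum energy uncertainty) is:

ΔE = ℏ/(2τ)
ΔE = (1.055e-34 J·s) / (2 × 2.248e-09 s)
ΔE = 2.346e-26 J = 146.399 neV

This natural linewidth limits the precision of spectroscopic measurements.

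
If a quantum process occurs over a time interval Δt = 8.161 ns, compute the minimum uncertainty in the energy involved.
40.327 neV

Using the energy-time uncertainty principle:
ΔEΔt ≥ ℏ/2

The minimum uncertainty in energy is:
ΔE_min = ℏ/(2Δt)
ΔE_min = (1.055e-34 J·s) / (2 × 8.161e-09 s)
ΔE_min = 6.461e-27 J = 40.327 neV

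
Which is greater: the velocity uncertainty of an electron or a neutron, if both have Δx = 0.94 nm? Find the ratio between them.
The electron has the larger minimum velocity uncertainty, by a ratio of 1838.7.

For both particles, Δp_min = ℏ/(2Δx) = 5.609e-26 kg·m/s (same for both).

The velocity uncertainty is Δv = Δp/m:
- electron: Δv = 5.609e-26 / 9.109e-31 = 6.158e+04 m/s = 61.579 km/s
- neutron: Δv = 5.609e-26 / 1.675e-27 = 3.349e+01 m/s = 33.491 m/s

Ratio: 6.158e+04 / 3.349e+01 = 1838.7

The lighter particle has larger velocity uncertainty because Δv ∝ 1/m.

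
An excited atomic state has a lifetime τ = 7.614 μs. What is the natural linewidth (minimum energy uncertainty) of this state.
43.224 peV

Using the energy-time uncertainty principle:
ΔEΔt ≥ ℏ/2

The lifetime τ represents the time uncertainty Δt.
The natural linewidth (minimum energy uncertainty) is:

ΔE = ℏ/(2τ)
ΔE = (1.055e-34 J·s) / (2 × 7.614e-06 s)
ΔE = 6.925e-30 J = 43.224 peV

This natural linewidth limits the precision of spectroscopic measurements.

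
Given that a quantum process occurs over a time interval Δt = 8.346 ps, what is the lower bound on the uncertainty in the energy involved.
39.433 μeV

Using the energy-time uncertainty principle:
ΔEΔt ≥ ℏ/2

The minimum uncertainty in energy is:
ΔE_min = ℏ/(2Δt)
ΔE_min = (1.055e-34 J·s) / (2 × 8.346e-12 s)
ΔE_min = 6.318e-24 J = 39.433 μeV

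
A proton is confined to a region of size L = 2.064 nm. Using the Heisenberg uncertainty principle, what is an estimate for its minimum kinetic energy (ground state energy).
1.218 μeV

Using the uncertainty principle to estimate ground state energy:

1. The position uncertainty is approximately the confinement size:
   Δx ≈ L = 2.064e-09 m

2. From ΔxΔp ≥ ℏ/2, the minimum momentum uncertainty is:
   Δp ≈ ℏ/(2L) = 2.555e-26 kg·m/s

3. The kinetic energy is approximately:
   KE ≈ (Δp)²/(2m) = (2.555e-26)²/(2 × 1.673e-27 kg)
   KE ≈ 1.951e-25 J = 1.218 μeV

This is an order-of-magnitude estimate of the ground state energy.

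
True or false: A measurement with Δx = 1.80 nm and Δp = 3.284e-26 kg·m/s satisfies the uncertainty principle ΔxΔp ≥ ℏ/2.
Yes, it satisfies the uncertainty principle.

Calculate the product ΔxΔp:
ΔxΔp = (1.800e-09 m) × (3.284e-26 kg·m/s)
ΔxΔp = 5.911e-35 J·s

Compare to the minimum allowed value ℏ/2:
ℏ/2 = 5.273e-35 J·s

Since ΔxΔp = 5.911e-35 J·s ≥ 5.273e-35 J·s = ℏ/2,
the measurement satisfies the uncertainty principle.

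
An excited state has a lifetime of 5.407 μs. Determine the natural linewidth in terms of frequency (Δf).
14.717 kHz

Using the energy-time uncertainty principle and E = hf:
ΔEΔt ≥ ℏ/2
hΔf·Δt ≥ ℏ/2

The minimum frequency uncertainty is:
Δf = ℏ/(2hτ) = 1/(4πτ)
Δf = 1/(4π × 5.407e-06 s)
Δf = 1.472e+04 Hz = 14.717 kHz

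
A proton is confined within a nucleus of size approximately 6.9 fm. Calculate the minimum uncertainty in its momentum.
7.642 × 10^-21 kg·m/s

Using the Heisenberg uncertainty principle:
ΔxΔp ≥ ℏ/2

With Δx ≈ L = 6.900e-15 m (the confinement size):
Δp_min = ℏ/(2Δx)
Δp_min = (1.055e-34 J·s) / (2 × 6.900e-15 m)
Δp_min = 7.642e-21 kg·m/s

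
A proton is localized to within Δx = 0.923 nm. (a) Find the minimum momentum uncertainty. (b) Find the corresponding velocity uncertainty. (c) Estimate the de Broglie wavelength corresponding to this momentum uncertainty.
(a) Δp_min = 5.713 × 10^-26 kg·m/s
(b) Δv_min = 34.154 m/s
(c) λ_dB = 11.599 nm

Step-by-step:

(a) From the uncertainty principle:
Δp_min = ℏ/(2Δx) = (1.055e-34 J·s)/(2 × 9.230e-10 m) = 5.713e-26 kg·m/s

(b) The velocity uncertainty:
Δv = Δp/m = (5.713e-26 kg·m/s)/(1.673e-27 kg) = 3.415e+01 m/s = 34.154 m/s

(c) The de Broglie wavelength for this momentum:
λ = h/p = (6.626e-34 J·s)/(5.713e-26 kg·m/s) = 1.160e-08 m = 11.599 nm

Note: The de Broglie wavelength is comparable to the localization size, as expected from wave-particle duality.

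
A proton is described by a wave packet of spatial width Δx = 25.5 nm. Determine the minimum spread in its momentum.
2.068 × 10^-27 kg·m/s

For a wave packet, the spatial width Δx and momentum spread Δp are related by the uncertainty principle:
ΔxΔp ≥ ℏ/2

The minimum momentum spread is:
Δp_min = ℏ/(2Δx)
Δp_min = (1.055e-34 J·s) / (2 × 2.550e-08 m)
Δp_min = 2.068e-27 kg·m/s

A wave packet cannot have both a well-defined position and well-defined momentum.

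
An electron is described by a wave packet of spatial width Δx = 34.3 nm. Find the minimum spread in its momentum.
1.537 × 10^-27 kg·m/s

For a wave packet, the spatial width Δx and momentum spread Δp are related by the uncertainty principle:
ΔxΔp ≥ ℏ/2

The minimum momentum spread is:
Δp_min = ℏ/(2Δx)
Δp_min = (1.055e-34 J·s) / (2 × 3.430e-08 m)
Δp_min = 1.537e-27 kg·m/s

A wave packet cannot have both a well-defined position and well-defined momentum.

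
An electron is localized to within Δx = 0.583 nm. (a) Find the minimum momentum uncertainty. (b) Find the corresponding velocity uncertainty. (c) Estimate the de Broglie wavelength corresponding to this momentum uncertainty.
(a) Δp_min = 9.044 × 10^-26 kg·m/s
(b) Δv_min = 99.286 km/s
(c) λ_dB = 7.326 nm

Step-by-step:

(a) From the uncertainty principle:
Δp_min = ℏ/(2Δx) = (1.055e-34 J·s)/(2 × 5.830e-10 m) = 9.044e-26 kg·m/s

(b) The velocity uncertainty:
Δv = Δp/m = (9.044e-26 kg·m/s)/(9.109e-31 kg) = 9.929e+04 m/s = 99.286 km/s

(c) The de Broglie wavelength for this momentum:
λ = h/p = (6.626e-34 J·s)/(9.044e-26 kg·m/s) = 7.326e-09 m = 7.326 nm

Note: The de Broglie wavelength is comparable to the localization size, as expected from wave-particle duality.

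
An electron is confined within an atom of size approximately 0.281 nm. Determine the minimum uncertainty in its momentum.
1.876 × 10^-25 kg·m/s

Using the Heisenberg uncertainty principle:
ΔxΔp ≥ ℏ/2

With Δx ≈ L = 2.810e-10 m (the confinement size):
Δp_min = ℏ/(2Δx)
Δp_min = (1.055e-34 J·s) / (2 × 2.810e-10 m)
Δp_min = 1.876e-25 kg·m/s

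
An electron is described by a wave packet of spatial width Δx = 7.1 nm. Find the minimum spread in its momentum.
7.427 × 10^-27 kg·m/s

For a wave packet, the spatial width Δx and momentum spread Δp are related by the uncertainty principle:
ΔxΔp ≥ ℏ/2

The minimum momentum spread is:
Δp_min = ℏ/(2Δx)
Δp_min = (1.055e-34 J·s) / (2 × 7.100e-09 m)
Δp_min = 7.427e-27 kg·m/s

A wave packet cannot have both a well-defined position and well-defined momentum.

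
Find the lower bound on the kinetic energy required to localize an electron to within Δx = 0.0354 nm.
7.601 eV

Localizing a particle requires giving it sufficient momentum uncertainty:

1. From uncertainty principle: Δp ≥ ℏ/(2Δx)
   Δp_min = (1.055e-34 J·s) / (2 × 3.540e-11 m)
   Δp_min = 1.490e-24 kg·m/s

2. This momentum uncertainty corresponds to kinetic energy:
   KE ≈ (Δp)²/(2m) = (1.490e-24)²/(2 × 9.109e-31 kg)
   KE = 1.218e-18 J = 7.601 eV

Tighter localization requires more energy.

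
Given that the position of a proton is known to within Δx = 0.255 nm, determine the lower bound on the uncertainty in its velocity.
123.626 m/s

Using the Heisenberg uncertainty principle and Δp = mΔv:
ΔxΔp ≥ ℏ/2
Δx(mΔv) ≥ ℏ/2

The minimum uncertainty in velocity is:
Δv_min = ℏ/(2mΔx)
Δv_min = (1.055e-34 J·s) / (2 × 1.673e-27 kg × 2.550e-10 m)
Δv_min = 1.236e+02 m/s = 123.626 m/s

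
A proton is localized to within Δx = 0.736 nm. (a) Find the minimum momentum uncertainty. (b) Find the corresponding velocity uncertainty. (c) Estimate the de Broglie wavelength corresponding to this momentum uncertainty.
(a) Δp_min = 7.164 × 10^-26 kg·m/s
(b) Δv_min = 42.832 m/s
(c) λ_dB = 9.249 nm

Step-by-step:

(a) From the uncertainty principle:
Δp_min = ℏ/(2Δx) = (1.055e-34 J·s)/(2 × 7.360e-10 m) = 7.164e-26 kg·m/s

(b) The velocity uncertainty:
Δv = Δp/m = (7.164e-26 kg·m/s)/(1.673e-27 kg) = 4.283e+01 m/s = 42.832 m/s

(c) The de Broglie wavelength for this momentum:
λ = h/p = (6.626e-34 J·s)/(7.164e-26 kg·m/s) = 9.249e-09 m = 9.249 nm

Note: The de Broglie wavelength is comparable to the localization size, as expected from wave-particle duality.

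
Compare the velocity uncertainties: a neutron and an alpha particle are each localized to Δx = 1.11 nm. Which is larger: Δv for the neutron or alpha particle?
The neutron has the larger minimum velocity uncertainty, by a ratio of 4.0.

For both particles, Δp_min = ℏ/(2Δx) = 4.750e-26 kg·m/s (same for both).

The velocity uncertainty is Δv = Δp/m:
- neutron: Δv = 4.750e-26 / 1.675e-27 = 2.836e+01 m/s = 28.361 m/s
- alpha particle: Δv = 4.750e-26 / 6.645e-27 = 7.149e+00 m/s = 7.149 m/s

Ratio: 2.836e+01 / 7.149e+00 = 4.0

The lighter particle has larger velocity uncertainty because Δv ∝ 1/m.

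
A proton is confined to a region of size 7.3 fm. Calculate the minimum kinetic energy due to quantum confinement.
97.344 keV

Using the uncertainty principle:

1. Position uncertainty: Δx ≈ 7.300e-15 m
2. Minimum momentum uncertainty: Δp = ℏ/(2Δx) = 7.223e-21 kg·m/s
3. Minimum kinetic energy:
   KE = (Δp)²/(2m) = (7.223e-21)²/(2 × 1.673e-27 kg)
   KE = 1.560e-14 J = 97.344 keV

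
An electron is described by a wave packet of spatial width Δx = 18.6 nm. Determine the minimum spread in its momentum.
2.835 × 10^-27 kg·m/s

For a wave packet, the spatial width Δx and momentum spread Δp are related by the uncertainty principle:
ΔxΔp ≥ ℏ/2

The minimum momentum spread is:
Δp_min = ℏ/(2Δx)
Δp_min = (1.055e-34 J·s) / (2 × 1.860e-08 m)
Δp_min = 2.835e-27 kg·m/s

A wave packet cannot have both a well-defined position and well-defined momentum.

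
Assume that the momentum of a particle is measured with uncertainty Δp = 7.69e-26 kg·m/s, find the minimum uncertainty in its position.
685.677 pm

Using the Heisenberg uncertainty principle:
ΔxΔp ≥ ℏ/2

The minimum uncertainty in position is:
Δx_min = ℏ/(2Δp)
Δx_min = (1.055e-34 J·s) / (2 × 7.690e-26 kg·m/s)
Δx_min = 6.857e-10 m = 685.677 pm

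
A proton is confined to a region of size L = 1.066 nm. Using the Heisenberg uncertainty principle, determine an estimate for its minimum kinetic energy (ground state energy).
4.565 μeV

Using the uncertainty principle to estimate ground state energy:

1. The position uncertainty is approximately the confinement size:
   Δx ≈ L = 1.066e-09 m

2. From ΔxΔp ≥ ℏ/2, the minimum momentum uncertainty is:
   Δp ≈ ℏ/(2L) = 4.946e-26 kg·m/s

3. The kinetic energy is approximately:
   KE ≈ (Δp)²/(2m) = (4.946e-26)²/(2 × 1.673e-27 kg)
   KE ≈ 7.314e-25 J = 4.565 μeV

This is an order-of-magnitude estimate of the ground state energy.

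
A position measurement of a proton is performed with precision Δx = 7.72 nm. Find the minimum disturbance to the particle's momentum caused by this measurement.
6.830 × 10^-27 kg·m/s

The uncertainty principle implies that measuring position disturbs momentum:
ΔxΔp ≥ ℏ/2

When we measure position with precision Δx, we necessarily introduce a momentum uncertainty:
Δp ≥ ℏ/(2Δx)
Δp_min = (1.055e-34 J·s) / (2 × 7.720e-09 m)
Δp_min = 6.830e-27 kg·m/s

The more precisely we measure position, the greater the momentum disturbance.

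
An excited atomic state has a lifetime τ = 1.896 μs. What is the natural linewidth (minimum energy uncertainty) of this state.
173.579 peV

Using the energy-time uncertainty principle:
ΔEΔt ≥ ℏ/2

The lifetime τ represents the time uncertainty Δt.
The natural linewidth (minimum energy uncertainty) is:

ΔE = ℏ/(2τ)
ΔE = (1.055e-34 J·s) / (2 × 1.896e-06 s)
ΔE = 2.781e-29 J = 173.579 peV

This natural linewidth limits the precision of spectroscopic measurements.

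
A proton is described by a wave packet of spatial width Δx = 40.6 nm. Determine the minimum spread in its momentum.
1.299 × 10^-27 kg·m/s

For a wave packet, the spatial width Δx and momentum spread Δp are related by the uncertainty principle:
ΔxΔp ≥ ℏ/2

The minimum momentum spread is:
Δp_min = ℏ/(2Δx)
Δp_min = (1.055e-34 J·s) / (2 × 4.060e-08 m)
Δp_min = 1.299e-27 kg·m/s

A wave packet cannot have both a well-defined position and well-defined momentum.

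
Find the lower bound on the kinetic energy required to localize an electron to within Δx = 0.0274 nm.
12.687 eV

Localizing a particle requires giving it sufficient momentum uncertainty:

1. From uncertainty principle: Δp ≥ ℏ/(2Δx)
   Δp_min = (1.055e-34 J·s) / (2 × 2.740e-11 m)
   Δp_min = 1.924e-24 kg·m/s

2. This momentum uncertainty corresponds to kinetic energy:
   KE ≈ (Δp)²/(2m) = (1.924e-24)²/(2 × 9.109e-31 kg)
   KE = 2.033e-18 J = 12.687 eV

Tighter localization requires more energy.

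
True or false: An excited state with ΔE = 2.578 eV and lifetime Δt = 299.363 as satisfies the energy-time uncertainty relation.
Yes, it satisfies the uncertainty relation.

Calculate the product ΔEΔt:
ΔE = 2.578 eV = 4.130e-19 J
ΔEΔt = (4.130e-19 J) × (2.994e-16 s)
ΔEΔt = 1.236e-34 J·s

Compare to the minimum allowed value ℏ/2:
ℏ/2 = 5.273e-35 J·s

Since ΔEΔt = 1.236e-34 J·s ≥ 5.273e-35 J·s = ℏ/2,
this satisfies the uncertainty relation.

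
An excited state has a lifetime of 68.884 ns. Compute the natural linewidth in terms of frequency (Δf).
1.155 MHz

Using the energy-time uncertainty principle and E = hf:
ΔEΔt ≥ ℏ/2
hΔf·Δt ≥ ℏ/2

The minimum frequency uncertainty is:
Δf = ℏ/(2hτ) = 1/(4πτ)
Δf = 1/(4π × 6.888e-08 s)
Δf = 1.155e+06 Hz = 1.155 MHz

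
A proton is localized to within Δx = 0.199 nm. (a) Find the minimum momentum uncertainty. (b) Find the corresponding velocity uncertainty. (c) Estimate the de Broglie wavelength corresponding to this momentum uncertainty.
(a) Δp_min = 2.650 × 10^-25 kg·m/s
(b) Δv_min = 158.415 m/s
(c) λ_dB = 2.501 nm

Step-by-step:

(a) From the uncertainty principle:
Δp_min = ℏ/(2Δx) = (1.055e-34 J·s)/(2 × 1.990e-10 m) = 2.650e-25 kg·m/s

(b) The velocity uncertainty:
Δv = Δp/m = (2.650e-25 kg·m/s)/(1.673e-27 kg) = 1.584e+02 m/s = 158.415 m/s

(c) The de Broglie wavelength for this momentum:
λ = h/p = (6.626e-34 J·s)/(2.650e-25 kg·m/s) = 2.501e-09 m = 2.501 nm

Note: The de Broglie wavelength is comparable to the localization size, as expected from wave-particle duality.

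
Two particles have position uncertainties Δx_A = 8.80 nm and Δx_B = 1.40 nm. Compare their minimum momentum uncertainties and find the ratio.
Particle B has the larger minimum momentum uncertainty, by a factor of 6.29.

For each particle, the minimum momentum uncertainty is Δp_min = ℏ/(2Δx):

Particle A: Δp_A = ℏ/(2×8.800e-09 m) = 5.992e-27 kg·m/s
Particle B: Δp_B = ℏ/(2×1.400e-09 m) = 3.766e-26 kg·m/s

Ratio: Δp_B/Δp_A = 6.29

Since Δp_min ∝ 1/Δx, the particle with smaller position uncertainty (B) has larger momentum uncertainty.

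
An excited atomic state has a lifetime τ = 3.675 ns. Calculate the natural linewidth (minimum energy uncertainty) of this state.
89.553 neV

Using the energy-time uncertainty principle:
ΔEΔt ≥ ℏ/2

The lifetime τ represents the time uncertainty Δt.
The natural linewidth (minimum energy uncertainty) is:

ΔE = ℏ/(2τ)
ΔE = (1.055e-34 J·s) / (2 × 3.675e-09 s)
ΔE = 1.435e-26 J = 89.553 neV

This natural linewidth limits the precision of spectroscopic measurements.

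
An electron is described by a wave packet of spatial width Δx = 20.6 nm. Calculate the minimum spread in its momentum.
2.560 × 10^-27 kg·m/s

For a wave packet, the spatial width Δx and momentum spread Δp are related by the uncertainty principle:
ΔxΔp ≥ ℏ/2

The minimum momentum spread is:
Δp_min = ℏ/(2Δx)
Δp_min = (1.055e-34 J·s) / (2 × 2.060e-08 m)
Δp_min = 2.560e-27 kg·m/s

A wave packet cannot have both a well-defined position and well-defined momentum.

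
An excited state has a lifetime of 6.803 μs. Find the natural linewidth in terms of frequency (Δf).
11.697 kHz

Using the energy-time uncertainty principle and E = hf:
ΔEΔt ≥ ℏ/2
hΔf·Δt ≥ ℏ/2

The minimum frequency uncertainty is:
Δf = ℏ/(2hτ) = 1/(4πτ)
Δf = 1/(4π × 6.803e-06 s)
Δf = 1.170e+04 Hz = 11.697 kHz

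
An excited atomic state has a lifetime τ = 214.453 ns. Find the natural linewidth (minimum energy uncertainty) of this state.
1.535 neV

Using the energy-time uncertainty principle:
ΔEΔt ≥ ℏ/2

The lifetime τ represents the time uncertainty Δt.
The natural linewidth (minimum energy uncertainty) is:

ΔE = ℏ/(2τ)
ΔE = (1.055e-34 J·s) / (2 × 2.145e-07 s)
ΔE = 2.459e-28 J = 1.535 neV

This natural linewidth limits the precision of spectroscopic measurements.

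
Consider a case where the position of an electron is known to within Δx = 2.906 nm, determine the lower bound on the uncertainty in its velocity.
19.919 km/s

Using the Heisenberg uncertainty principle and Δp = mΔv:
ΔxΔp ≥ ℏ/2
Δx(mΔv) ≥ ℏ/2

The minimum uncertainty in velocity is:
Δv_min = ℏ/(2mΔx)
Δv_min = (1.055e-34 J·s) / (2 × 9.109e-31 kg × 2.906e-09 m)
Δv_min = 1.992e+04 m/s = 19.919 km/s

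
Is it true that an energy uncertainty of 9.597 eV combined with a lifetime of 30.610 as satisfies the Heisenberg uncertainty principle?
No, it violates the uncertainty relation.

Calculate the product ΔEΔt:
ΔE = 9.597 eV = 1.538e-18 J
ΔEΔt = (1.538e-18 J) × (3.061e-17 s)
ΔEΔt = 4.707e-35 J·s

Compare to the minimum allowed value ℏ/2:
ℏ/2 = 5.273e-35 J·s

Since ΔEΔt = 4.707e-35 J·s < 5.273e-35 J·s = ℏ/2,
this violates the uncertainty relation.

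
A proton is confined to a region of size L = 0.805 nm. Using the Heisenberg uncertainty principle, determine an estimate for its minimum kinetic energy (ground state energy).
8.005 μeV

Using the uncertainty principle to estimate ground state energy:

1. The position uncertainty is approximately the confinement size:
   Δx ≈ L = 8.050e-10 m

2. From ΔxΔp ≥ ℏ/2, the minimum momentum uncertainty is:
   Δp ≈ ℏ/(2L) = 6.550e-26 kg·m/s

3. The kinetic energy is approximately:
   KE ≈ (Δp)²/(2m) = (6.550e-26)²/(2 × 1.673e-27 kg)
   KE ≈ 1.283e-24 J = 8.005 μeV

This is an order-of-magnitude estimate of the ground state energy.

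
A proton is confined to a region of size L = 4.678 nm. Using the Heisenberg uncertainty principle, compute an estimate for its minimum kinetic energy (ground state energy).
237.047 neV

Using the uncertainty principle to estimate ground state energy:

1. The position uncertainty is approximately the confinement size:
   Δx ≈ L = 4.678e-09 m

2. From ΔxΔp ≥ ℏ/2, the minimum momentum uncertainty is:
   Δp ≈ ℏ/(2L) = 1.127e-26 kg·m/s

3. The kinetic energy is approximately:
   KE ≈ (Δp)²/(2m) = (1.127e-26)²/(2 × 1.673e-27 kg)
   KE ≈ 3.798e-26 J = 237.047 neV

This is an order-of-magnitude estimate of the ground state energy.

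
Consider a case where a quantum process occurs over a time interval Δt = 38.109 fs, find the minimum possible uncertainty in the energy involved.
8.636 meV

Using the energy-time uncertainty principle:
ΔEΔt ≥ ℏ/2

The minimum uncertainty in energy is:
ΔE_min = ℏ/(2Δt)
ΔE_min = (1.055e-34 J·s) / (2 × 3.811e-14 s)
ΔE_min = 1.384e-21 J = 8.636 meV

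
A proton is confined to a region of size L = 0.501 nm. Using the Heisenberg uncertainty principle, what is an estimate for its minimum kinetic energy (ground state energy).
20.667 μeV

Using the uncertainty principle to estimate ground state energy:

1. The position uncertainty is approximately the confinement size:
   Δx ≈ L = 5.010e-10 m

2. From ΔxΔp ≥ ℏ/2, the minimum momentum uncertainty is:
   Δp ≈ ℏ/(2L) = 1.052e-25 kg·m/s

3. The kinetic energy is approximately:
   KE ≈ (Δp)²/(2m) = (1.052e-25)²/(2 × 1.673e-27 kg)
   KE ≈ 3.311e-24 J = 20.667 μeV

This is an order-of-magnitude estimate of the ground state energy.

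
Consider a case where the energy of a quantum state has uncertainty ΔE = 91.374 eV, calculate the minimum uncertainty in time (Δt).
3.602 as

Using the energy-time uncertainty principle:
ΔEΔt ≥ ℏ/2

The minimum uncertainty in time is:
Δt_min = ℏ/(2ΔE)
Δt_min = (1.055e-34 J·s) / (2 × 1.464e-17 J)
Δt_min = 3.602e-18 s = 3.602 as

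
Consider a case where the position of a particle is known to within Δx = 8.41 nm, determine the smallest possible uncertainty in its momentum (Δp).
6.270 × 10^-27 kg·m/s

Using the Heisenberg uncertainty principle:
ΔxΔp ≥ ℏ/2

The minimum uncertainty in momentum is:
Δp_min = ℏ/(2Δx)
Δp_min = (1.055e-34 J·s) / (2 × 8.410e-09 m)
Δp_min = 6.270e-27 kg·m/s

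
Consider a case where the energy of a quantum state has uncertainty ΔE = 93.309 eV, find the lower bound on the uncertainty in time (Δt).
3.527 as

Using the energy-time uncertainty principle:
ΔEΔt ≥ ℏ/2

The minimum uncertainty in time is:
Δt_min = ℏ/(2ΔE)
Δt_min = (1.055e-34 J·s) / (2 × 1.495e-17 J)
Δt_min = 3.527e-18 s = 3.527 as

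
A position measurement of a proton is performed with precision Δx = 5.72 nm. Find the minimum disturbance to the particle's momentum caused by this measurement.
9.218 × 10^-27 kg·m/s

The uncertainty principle implies that measuring position disturbs momentum:
ΔxΔp ≥ ℏ/2

When we measure position with precision Δx, we necessarily introduce a momentum uncertainty:
Δp ≥ ℏ/(2Δx)
Δp_min = (1.055e-34 J·s) / (2 × 5.720e-09 m)
Δp_min = 9.218e-27 kg·m/s

The more precisely we measure position, the greater the momentum disturbance.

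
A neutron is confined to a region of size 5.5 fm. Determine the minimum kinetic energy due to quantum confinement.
171.250 keV

Using the uncertainty principle:

1. Position uncertainty: Δx ≈ 5.500e-15 m
2. Minimum momentum uncertainty: Δp = ℏ/(2Δx) = 9.587e-21 kg·m/s
3. Minimum kinetic energy:
   KE = (Δp)²/(2m) = (9.587e-21)²/(2 × 1.675e-27 kg)
   KE = 2.744e-14 J = 171.250 keV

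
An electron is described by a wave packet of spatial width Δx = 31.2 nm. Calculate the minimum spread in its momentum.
1.690 × 10^-27 kg·m/s

For a wave packet, the spatial width Δx and momentum spread Δp are related by the uncertainty principle:
ΔxΔp ≥ ℏ/2

The minimum momentum spread is:
Δp_min = ℏ/(2Δx)
Δp_min = (1.055e-34 J·s) / (2 × 3.120e-08 m)
Δp_min = 1.690e-27 kg·m/s

A wave packet cannot have both a well-defined position and well-defined momentum.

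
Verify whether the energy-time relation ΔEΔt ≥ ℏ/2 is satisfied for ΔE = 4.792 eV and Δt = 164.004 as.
Yes, it satisfies the uncertainty relation.

Calculate the product ΔEΔt:
ΔE = 4.792 eV = 7.678e-19 J
ΔEΔt = (7.678e-19 J) × (1.640e-16 s)
ΔEΔt = 1.259e-34 J·s

Compare to the minimum allowed value ℏ/2:
ℏ/2 = 5.273e-35 J·s

Since ΔEΔt = 1.259e-34 J·s ≥ 5.273e-35 J·s = ℏ/2,
this satisfies the uncertainty relation.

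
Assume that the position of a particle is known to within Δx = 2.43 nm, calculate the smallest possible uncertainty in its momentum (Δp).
2.170 × 10^-26 kg·m/s

Using the Heisenberg uncertainty principle:
ΔxΔp ≥ ℏ/2

The minimum uncertainty in momentum is:
Δp_min = ℏ/(2Δx)
Δp_min = (1.055e-34 J·s) / (2 × 2.430e-09 m)
Δp_min = 2.170e-26 kg·m/s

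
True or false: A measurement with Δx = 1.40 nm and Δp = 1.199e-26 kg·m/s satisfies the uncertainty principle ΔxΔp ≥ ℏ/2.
No, it violates the uncertainty principle (impossible measurement).

Calculate the product ΔxΔp:
ΔxΔp = (1.400e-09 m) × (1.199e-26 kg·m/s)
ΔxΔp = 1.679e-35 J·s

Compare to the minimum allowed value ℏ/2:
ℏ/2 = 5.273e-35 J·s

Since ΔxΔp = 1.679e-35 J·s < 5.273e-35 J·s = ℏ/2,
the measurement violates the uncertainty principle.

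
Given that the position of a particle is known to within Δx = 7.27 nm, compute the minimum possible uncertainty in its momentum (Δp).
7.253 × 10^-27 kg·m/s

Using the Heisenberg uncertainty principle:
ΔxΔp ≥ ℏ/2

The minimum uncertainty in momentum is:
Δp_min = ℏ/(2Δx)
Δp_min = (1.055e-34 J·s) / (2 × 7.270e-09 m)
Δp_min = 7.253e-27 kg·m/s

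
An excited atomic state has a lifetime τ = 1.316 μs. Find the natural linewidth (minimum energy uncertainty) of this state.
250.081 peV

Using the energy-time uncertainty principle:
ΔEΔt ≥ ℏ/2

The lifetime τ represents the time uncertainty Δt.
The natural linewidth (minimum energy uncertainty) is:

ΔE = ℏ/(2τ)
ΔE = (1.055e-34 J·s) / (2 × 1.316e-06 s)
ΔE = 4.007e-29 J = 250.081 peV

This natural linewidth limits the precision of spectroscopic measurements.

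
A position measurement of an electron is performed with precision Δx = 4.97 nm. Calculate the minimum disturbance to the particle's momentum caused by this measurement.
1.061 × 10^-26 kg·m/s

The uncertainty principle implies that measuring position disturbs momentum:
ΔxΔp ≥ ℏ/2

When we measure position with precision Δx, we necessarily introduce a momentum uncertainty:
Δp ≥ ℏ/(2Δx)
Δp_min = (1.055e-34 J·s) / (2 × 4.970e-09 m)
Δp_min = 1.061e-26 kg·m/s

The more precisely we measure position, the greater the momentum disturbance.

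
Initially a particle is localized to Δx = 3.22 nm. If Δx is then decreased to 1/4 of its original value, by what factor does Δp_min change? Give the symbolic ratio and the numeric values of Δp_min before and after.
Original Δp_min = 1.638 × 10^-26 kg·m/s; new Δp'_min = 6.550 × 10^-26 kg·m/s; ratio Δp'_min/Δp_min = 4.

From the uncertainty principle ΔxΔp ≥ ℏ/2, the minimum momentum uncertainty is Δp_min = ℏ/(2Δx).

Original (Δx = 3.22 nm = 3.220e-09 m):
Δp_min = (1.055e-34 J·s)/(2 × 3.220e-09 m) = 1.638e-26 kg·m/s

When Δx → (1/4)Δx:
Δp'_min = ℏ/(2 × (1/4)Δx) = 4 × ℏ/(2Δx) = 4 × Δp_min
Δp'_min = 4 × 1.638e-26 kg·m/s = 6.550e-26 kg·m/s

Since Δp_min ∝ 1/Δx, when Δx is decreased to 1/4 of its original value, Δp_min increases to 4 times its original value.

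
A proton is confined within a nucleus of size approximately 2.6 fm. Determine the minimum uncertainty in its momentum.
2.028 × 10^-20 kg·m/s

Using the Heisenberg uncertainty principle:
ΔxΔp ≥ ℏ/2

With Δx ≈ L = 2.600e-15 m (the confinement size):
Δp_min = ℏ/(2Δx)
Δp_min = (1.055e-34 J·s) / (2 × 2.600e-15 m)
Δp_min = 2.028e-20 kg·m/s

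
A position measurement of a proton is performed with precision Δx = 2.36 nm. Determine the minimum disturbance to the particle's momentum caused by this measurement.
2.234 × 10^-26 kg·m/s

The uncertainty principle implies that measuring position disturbs momentum:
ΔxΔp ≥ ℏ/2

When we measure position with precision Δx, we necessarily introduce a momentum uncertainty:
Δp ≥ ℏ/(2Δx)
Δp_min = (1.055e-34 J·s) / (2 × 2.360e-09 m)
Δp_min = 2.234e-26 kg·m/s

The more precisely we measure position, the greater the momentum disturbance.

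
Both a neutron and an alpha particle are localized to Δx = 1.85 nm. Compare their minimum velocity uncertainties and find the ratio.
The neutron has the larger minimum velocity uncertainty, by a ratio of 4.0.

For both particles, Δp_min = ℏ/(2Δx) = 2.850e-26 kg·m/s (same for both).

The velocity uncertainty is Δv = Δp/m:
- neutron: Δv = 2.850e-26 / 1.675e-27 = 1.702e+01 m/s = 17.017 m/s
- alpha particle: Δv = 2.850e-26 / 6.645e-27 = 4.289e+00 m/s = 4.289 m/s

Ratio: 1.702e+01 / 4.289e+00 = 4.0

The lighter particle has larger velocity uncertainty because Δv ∝ 1/m.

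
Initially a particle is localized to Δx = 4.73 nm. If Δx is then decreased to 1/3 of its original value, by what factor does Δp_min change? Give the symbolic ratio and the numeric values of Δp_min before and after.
Original Δp_min = 1.115 × 10^-26 kg·m/s; new Δp'_min = 3.344 × 10^-26 kg·m/s; ratio Δp'_min/Δp_min = 3.

From the uncertainty principle ΔxΔp ≥ ℏ/2, the minimum momentum uncertainty is Δp_min = ℏ/(2Δx).

Original (Δx = 4.73 nm = 4.730e-09 m):
Δp_min = (1.055e-34 J·s)/(2 × 4.730e-09 m) = 1.115e-26 kg·m/s

When Δx → (1/3)Δx:
Δp'_min = ℏ/(2 × (1/3)Δx) = 3 × ℏ/(2Δx) = 3 × Δp_min
Δp'_min = 3 × 1.115e-26 kg·m/s = 3.344e-26 kg·m/s

Since Δp_min ∝ 1/Δx, when Δx is decreased to 1/3 of its original value, Δp_min increases to 3 times its original value.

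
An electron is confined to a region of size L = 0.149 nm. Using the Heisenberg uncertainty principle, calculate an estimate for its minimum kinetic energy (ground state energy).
429.033 meV

Using the uncertainty principle to estimate ground state energy:

1. The position uncertainty is approximately the confinement size:
   Δx ≈ L = 1.490e-10 m

2. From ΔxΔp ≥ ℏ/2, the minimum momentum uncertainty is:
   Δp ≈ ℏ/(2L) = 3.539e-25 kg·m/s

3. The kinetic energy is approximately:
   KE ≈ (Δp)²/(2m) = (3.539e-25)²/(2 × 9.109e-31 kg)
   KE ≈ 6.874e-20 J = 429.033 meV

This is an order-of-magnitude estimate of the ground state energy.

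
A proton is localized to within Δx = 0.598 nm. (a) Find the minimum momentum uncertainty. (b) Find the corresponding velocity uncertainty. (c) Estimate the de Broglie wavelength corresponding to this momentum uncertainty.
(a) Δp_min = 8.817 × 10^-26 kg·m/s
(b) Δv_min = 52.717 m/s
(c) λ_dB = 7.515 nm

Step-by-step:

(a) From the uncertainty principle:
Δp_min = ℏ/(2Δx) = (1.055e-34 J·s)/(2 × 5.980e-10 m) = 8.817e-26 kg·m/s

(b) The velocity uncertainty:
Δv = Δp/m = (8.817e-26 kg·m/s)/(1.673e-27 kg) = 5.272e+01 m/s = 52.717 m/s

(c) The de Broglie wavelength for this momentum:
λ = h/p = (6.626e-34 J·s)/(8.817e-26 kg·m/s) = 7.515e-09 m = 7.515 nm

Note: The de Broglie wavelength is comparable to the localization size, as expected from wave-particle duality.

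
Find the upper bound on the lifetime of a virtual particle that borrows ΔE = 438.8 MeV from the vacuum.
7.500 × 10^-25 s

Using the energy-time uncertainty principle:
ΔEΔt ≥ ℏ/2

For a virtual particle borrowing energy ΔE, the maximum lifetime is:
Δt_max = ℏ/(2ΔE)

Converting energy:
ΔE = 438.8 MeV = 7.030e-11 J

Δt_max = (1.055e-34 J·s) / (2 × 7.030e-11 J)
Δt_max = 7.500e-25 s = 7.500 × 10^-25 s

Virtual particles with higher borrowed energy exist for shorter times.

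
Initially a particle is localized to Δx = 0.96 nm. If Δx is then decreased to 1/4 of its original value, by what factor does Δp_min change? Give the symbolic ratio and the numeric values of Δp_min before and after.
Original Δp_min = 5.493 × 10^-26 kg·m/s; new Δp'_min = 2.197 × 10^-25 kg·m/s; ratio Δp'_min/Δp_min = 4.

From the uncertainty principle ΔxΔp ≥ ℏ/2, the minimum momentum uncertainty is Δp_min = ℏ/(2Δx).

Original (Δx = 0.96 nm = 9.600e-10 m):
Δp_min = (1.055e-34 J·s)/(2 × 9.600e-10 m) = 5.493e-26 kg·m/s

When Δx → (1/4)Δx:
Δp'_min = ℏ/(2 × (1/4)Δx) = 4 × ℏ/(2Δx) = 4 × Δp_min
Δp'_min = 4 × 5.493e-26 kg·m/s = 2.197e-25 kg·m/s

Since Δp_min ∝ 1/Δx, when Δx is decreased to 1/4 of its original value, Δp_min increases to 4 times its original value.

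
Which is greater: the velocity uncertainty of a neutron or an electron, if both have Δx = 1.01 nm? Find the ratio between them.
The electron has the larger minimum velocity uncertainty, by a ratio of 1838.7.

For both particles, Δp_min = ℏ/(2Δx) = 5.221e-26 kg·m/s (same for both).

The velocity uncertainty is Δv = Δp/m:
- neutron: Δv = 5.221e-26 / 1.675e-27 = 3.117e+01 m/s = 31.169 m/s
- electron: Δv = 5.221e-26 / 9.109e-31 = 5.731e+04 m/s = 57.311 km/s

Ratio: 5.731e+04 / 3.117e+01 = 1838.7

The lighter particle has larger velocity uncertainty because Δv ∝ 1/m.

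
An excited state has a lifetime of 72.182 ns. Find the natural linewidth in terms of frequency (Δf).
1.102 MHz

Using the energy-time uncertainty principle and E = hf:
ΔEΔt ≥ ℏ/2
hΔf·Δt ≥ ℏ/2

The minimum frequency uncertainty is:
Δf = ℏ/(2hτ) = 1/(4πτ)
Δf = 1/(4π × 7.218e-08 s)
Δf = 1.102e+06 Hz = 1.102 MHz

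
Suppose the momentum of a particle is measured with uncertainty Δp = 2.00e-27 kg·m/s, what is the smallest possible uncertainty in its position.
26.364 nm

Using the Heisenberg uncertainty principle:
ΔxΔp ≥ ℏ/2

The minimum uncertainty in position is:
Δx_min = ℏ/(2Δp)
Δx_min = (1.055e-34 J·s) / (2 × 2.000e-27 kg·m/s)
Δx_min = 2.636e-08 m = 26.364 nm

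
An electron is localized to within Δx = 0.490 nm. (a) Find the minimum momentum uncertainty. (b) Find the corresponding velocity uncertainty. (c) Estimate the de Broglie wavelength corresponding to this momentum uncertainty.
(a) Δp_min = 1.076 × 10^-25 kg·m/s
(b) Δv_min = 118.130 km/s
(c) λ_dB = 6.158 nm

Step-by-step:

(a) From the uncertainty principle:
Δp_min = ℏ/(2Δx) = (1.055e-34 J·s)/(2 × 4.900e-10 m) = 1.076e-25 kg·m/s

(b) The velocity uncertainty:
Δv = Δp/m = (1.076e-25 kg·m/s)/(9.109e-31 kg) = 1.181e+05 m/s = 118.130 km/s

(c) The de Broglie wavelength for this momentum:
λ = h/p = (6.626e-34 J·s)/(1.076e-25 kg·m/s) = 6.158e-09 m = 6.158 nm

Note: The de Broglie wavelength is comparable to the localization size, as expected from wave-particle duality.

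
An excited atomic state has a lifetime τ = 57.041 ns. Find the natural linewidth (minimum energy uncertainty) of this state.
5.770 neV

Using the energy-time uncertainty principle:
ΔEΔt ≥ ℏ/2

The lifetime τ represents the time uncertainty Δt.
The natural linewidth (minimum energy uncertainty) is:

ΔE = ℏ/(2τ)
ΔE = (1.055e-34 J·s) / (2 × 5.704e-08 s)
ΔE = 9.244e-28 J = 5.770 neV

This natural linewidth limits the precision of spectroscopic measurements.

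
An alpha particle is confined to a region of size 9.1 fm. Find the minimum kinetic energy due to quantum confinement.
15.769 keV

Using the uncertainty principle:

1. Position uncertainty: Δx ≈ 9.100e-15 m
2. Minimum momentum uncertainty: Δp = ℏ/(2Δx) = 5.794e-21 kg·m/s
3. Minimum kinetic energy:
   KE = (Δp)²/(2m) = (5.794e-21)²/(2 × 6.645e-27 kg)
   KE = 2.526e-15 J = 15.769 keV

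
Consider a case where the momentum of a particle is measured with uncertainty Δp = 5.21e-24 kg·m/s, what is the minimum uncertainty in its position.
10.121 pm

Using the Heisenberg uncertainty principle:
ΔxΔp ≥ ℏ/2

The minimum uncertainty in position is:
Δx_min = ℏ/(2Δp)
Δx_min = (1.055e-34 J·s) / (2 × 5.210e-24 kg·m/s)
Δx_min = 1.012e-11 m = 10.121 pm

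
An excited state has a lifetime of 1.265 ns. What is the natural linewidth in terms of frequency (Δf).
62.907 MHz

Using the energy-time uncertainty principle and E = hf:
ΔEΔt ≥ ℏ/2
hΔf·Δt ≥ ℏ/2

The minimum frequency uncertainty is:
Δf = ℏ/(2hτ) = 1/(4πτ)
Δf = 1/(4π × 1.265e-09 s)
Δf = 6.291e+07 Hz = 62.907 MHz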